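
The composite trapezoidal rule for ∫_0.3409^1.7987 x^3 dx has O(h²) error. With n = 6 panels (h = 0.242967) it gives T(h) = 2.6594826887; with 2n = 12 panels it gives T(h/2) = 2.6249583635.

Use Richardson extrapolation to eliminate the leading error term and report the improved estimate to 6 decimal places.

2.613450

Leading term ∝ h^2; use weight 4 = 2^2.
Difference of the inputs: 2.6249583635 − 2.6594826887 = -0.0345243252
Correction (A(h/2) − A(h))/(4 − 1) = (-0.0345243252)/3 = -0.0115081084
R = A(h/2) + (A(h/2) − A(h))/3 = 2.6249583635 − 0.0115081084 = 2.6134502551
Correction |R − A(h/2)| = 1.151e-02; gap |A(h/2) − A(h)| = 3.452e-02.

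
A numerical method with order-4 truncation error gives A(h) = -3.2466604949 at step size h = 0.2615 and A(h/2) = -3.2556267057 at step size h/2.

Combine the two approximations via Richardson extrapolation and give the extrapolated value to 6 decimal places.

With r = 4 the leading error scales as h^4, so the weight is 2^4 = 16.
Weighted: (-52.0900272912) − (-3.2466604949) = -48.8433667963
Denominator 16 − 1 = 15.
R = (-48.8433667963)/15 = -3.2562244531

-3.256224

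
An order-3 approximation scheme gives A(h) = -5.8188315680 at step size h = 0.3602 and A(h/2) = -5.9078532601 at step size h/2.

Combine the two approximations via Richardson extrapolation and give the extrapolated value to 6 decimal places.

Leading term ∝ h^3; use weight 8 = 2^3.
Difference of the inputs: -5.9078532601 − (-5.8188315680) = -0.0890216921
Divide by 2^3 − 1 = 7: (-0.0890216921)/7 = -0.0127173846
R = A(h/2) + (A(h/2) − A(h))/7 = -5.9078532601 − 0.0127173846 = -5.9205706447

-5.920571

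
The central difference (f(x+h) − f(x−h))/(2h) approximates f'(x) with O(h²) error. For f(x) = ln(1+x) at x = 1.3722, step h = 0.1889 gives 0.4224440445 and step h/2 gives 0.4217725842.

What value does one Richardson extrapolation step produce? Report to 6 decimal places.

0.421549

Leading term ∝ h^2; use weight 4 = 2^2.
4*0.4217725842 = 1.6870903368; subtract 0.4224440445 → 1.2646462923
Extrapolated: 1.2646462923 / 3 = 0.4215487641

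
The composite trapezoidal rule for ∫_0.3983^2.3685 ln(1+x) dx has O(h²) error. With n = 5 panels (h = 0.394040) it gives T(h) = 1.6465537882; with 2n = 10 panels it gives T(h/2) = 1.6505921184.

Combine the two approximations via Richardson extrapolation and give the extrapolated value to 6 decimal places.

1.651938

The method has order 2: 2^2 = 4.
Difference of the inputs: 1.6505921184 − 1.6465537882 = 0.0040383302
Divide by 2^2 − 1 = 3: 0.0040383302/3 = 0.0013461101
R = 1.6505921184 + 0.0013461101 = 1.6519382285
Gap between inputs: 4.038e-03; correction applied: +0.0013461101.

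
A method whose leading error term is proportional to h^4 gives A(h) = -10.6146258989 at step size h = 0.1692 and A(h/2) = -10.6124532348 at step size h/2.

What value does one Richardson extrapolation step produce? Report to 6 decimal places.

-10.612308

Order 4 gives 2^r = 16 and 2^r − 1 = 15.
16 × (-10.6124532348) − (-10.6146258989) = -159.1846258579
Extrapolated: (-159.1846258579) / 15 = -10.6123083905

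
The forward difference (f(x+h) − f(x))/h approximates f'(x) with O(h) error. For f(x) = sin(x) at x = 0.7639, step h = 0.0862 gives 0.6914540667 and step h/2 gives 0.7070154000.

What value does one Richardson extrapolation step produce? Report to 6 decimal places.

0.722577

Leading term ∝ h^1; use weight 2 = 2^1.
2*0.7070154000 = 1.4140308000; subtract 0.6914540667 → 0.7225767333
Extrapolated: 0.7225767333 / 1 = 0.7225767333
Shift from A(h/2): +0.0155613333.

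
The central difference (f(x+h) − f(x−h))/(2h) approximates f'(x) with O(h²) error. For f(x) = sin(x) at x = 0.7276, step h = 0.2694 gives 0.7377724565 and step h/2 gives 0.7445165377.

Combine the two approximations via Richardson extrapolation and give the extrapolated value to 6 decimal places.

0.746765

Order 2 gives 2^r = 4 and 2^r − 1 = 3.
4·0.7445165377 − 0.7377724565 = 2.2402936943
2.2402936943 ÷ 3 = 0.7467645648
Correction |R − A(h/2)| = 2.248e-03; gap |A(h/2) − A(h)| = 6.744e-03.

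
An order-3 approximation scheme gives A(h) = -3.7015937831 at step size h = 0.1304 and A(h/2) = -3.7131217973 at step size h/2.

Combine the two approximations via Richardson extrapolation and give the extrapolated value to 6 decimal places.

-3.714769

Error is O(h^3); halving h shrinks it by 2^3 = 8.
8·(-3.7131217973) − (-3.7015937831) = -26.0033805953
Divide by 2^3 − 1 = 7.
Result: -3.7147686565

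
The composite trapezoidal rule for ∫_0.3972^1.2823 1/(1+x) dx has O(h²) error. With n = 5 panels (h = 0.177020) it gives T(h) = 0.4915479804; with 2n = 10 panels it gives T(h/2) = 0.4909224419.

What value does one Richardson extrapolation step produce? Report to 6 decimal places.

0.490714

The method has order 2: 2^2 = 4.
Numerator 4*A(h/2) − A(h) = 4*0.4909224419 − 0.4915479804 = 1.4721417872
Denominator 4 − 1 = 3.
Extrapolated: 1.4721417872 / 3 = 0.4907139291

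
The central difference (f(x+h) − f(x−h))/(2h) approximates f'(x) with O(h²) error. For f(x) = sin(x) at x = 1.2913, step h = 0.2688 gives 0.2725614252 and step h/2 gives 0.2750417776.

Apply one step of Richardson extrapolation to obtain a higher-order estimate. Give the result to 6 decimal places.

0.275869

Order 2 gives 2^r = 4 and 2^r − 1 = 3.
4·0.2750417776 − 0.2725614252 = 0.8276056852
Divide by 2^2 − 1 = 3.
Extrapolated: 0.8276056852 / 3 = 0.2758685617
Correction |R − A(h/2)| = 8.268e-04; gap |A(h/2) − A(h)| = 2.480e-03.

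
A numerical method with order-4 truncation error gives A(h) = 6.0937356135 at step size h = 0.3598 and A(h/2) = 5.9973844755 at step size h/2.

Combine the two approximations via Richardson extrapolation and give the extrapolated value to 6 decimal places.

With r = 4 the leading error scales as h^4, so the weight is 2^4 = 16.
16·5.9973844755 = 95.9581516080; subtract 6.0937356135 → 89.8644159945
(16·5.9973844755 − 6.0937356135)/(16 − 1) = 5.9909610663
Gap between inputs: 9.635e-02; correction applied: −0.0064234092.

5.990961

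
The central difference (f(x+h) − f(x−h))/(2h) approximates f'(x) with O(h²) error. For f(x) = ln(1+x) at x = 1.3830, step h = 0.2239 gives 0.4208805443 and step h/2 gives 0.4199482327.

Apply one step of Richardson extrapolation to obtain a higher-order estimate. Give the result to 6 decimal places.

0.419637

Order 2 gives 2^r = 4 and 2^r − 1 = 3.
Top: 4(0.4199482327) − (0.4208805443) = 1.2589123865
(4·0.4199482327 − 0.4208805443)/(4 − 1) = 0.4196374622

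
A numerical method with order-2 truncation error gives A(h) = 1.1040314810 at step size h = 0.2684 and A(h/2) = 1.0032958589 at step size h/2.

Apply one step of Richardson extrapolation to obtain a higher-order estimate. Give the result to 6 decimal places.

0.969717

The method has order 2: 2^2 = 4.
Top: 4(1.0032958589) − (1.1040314810) = 2.9091519546
Divide by 2^2 − 1 = 3.
R = 2.9091519546/3 = 0.9697173182
Correction |R − A(h/2)| = 3.358e-02; gap |A(h/2) − A(h)| = 1.007e-01.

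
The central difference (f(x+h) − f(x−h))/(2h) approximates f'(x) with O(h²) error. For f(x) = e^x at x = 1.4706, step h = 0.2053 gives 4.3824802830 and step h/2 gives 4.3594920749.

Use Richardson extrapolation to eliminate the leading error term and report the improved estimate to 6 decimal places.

Error is O(h^2); halving h shrinks it by 2^2 = 4.
A(h/2) − A(h) = 4.3594920749 − 4.3824802830 = -0.0229882081
Divide by 2^2 − 1 = 3: (-0.0229882081)/3 = -0.0076627360
R = A(h/2) + (A(h/2) − A(h))/3 = 4.3594920749 − 0.0076627360 = 4.3518293389
Gap between inputs: 2.299e-02; correction applied: −0.0076627360.

4.351829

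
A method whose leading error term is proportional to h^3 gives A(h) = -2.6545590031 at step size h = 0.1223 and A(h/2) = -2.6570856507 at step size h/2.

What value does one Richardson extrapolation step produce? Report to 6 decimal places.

-2.657447

Method order is 3; weight 2^3 = 8.
8·(-2.6570856507) = -21.2566852056; subtract (-2.6545590031) → -18.6021262025
(-18.6021262025) ÷ 7 = -2.6574466004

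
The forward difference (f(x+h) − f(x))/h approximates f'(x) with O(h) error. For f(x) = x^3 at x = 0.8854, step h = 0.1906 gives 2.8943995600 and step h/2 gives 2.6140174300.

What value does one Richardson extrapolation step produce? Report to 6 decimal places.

Method order is 1; weight 2^1 = 2.
A(h/2) − A(h) = 2.6140174300 − 2.8943995600 = -0.2803821300
Correction (A(h/2) − A(h))/(2 − 1) = (-0.2803821300)/1 = -0.2803821300
R = A(h/2) + (A(h/2) − A(h))/1 = 2.6140174300 − 0.2803821300 = 2.3336353000
Shift from A(h/2): −0.2803821300.

2.333635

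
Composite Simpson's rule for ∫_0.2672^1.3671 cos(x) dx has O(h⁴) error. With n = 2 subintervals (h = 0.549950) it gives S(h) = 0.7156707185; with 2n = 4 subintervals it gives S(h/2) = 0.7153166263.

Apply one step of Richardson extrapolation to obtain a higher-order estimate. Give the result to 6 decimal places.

0.715293

Error is O(h^4); halving h shrinks it by 2^4 = 16.
Difference of the inputs: 0.7153166263 − 0.7156707185 = -0.0003540922
Correction (A(h/2) − A(h))/(16 − 1) = (-0.0003540922)/15 = -0.0000236061
R = A(h/2) + (A(h/2) − A(h))/15 = 0.7153166263 − 0.0000236061 = 0.7152930202
Correction |R − A(h/2)| = 2.361e-05; gap |A(h/2) − A(h)| = 3.541e-04.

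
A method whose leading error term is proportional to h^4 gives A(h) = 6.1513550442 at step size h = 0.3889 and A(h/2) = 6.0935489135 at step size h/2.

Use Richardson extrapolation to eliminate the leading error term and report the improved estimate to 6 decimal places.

Order 4 gives 2^r = 16 and 2^r − 1 = 15.
Weighted: 97.4967826160 − 6.1513550442 = 91.3454275718
Denominator 16 − 1 = 15.
R = 91.3454275718/15 = 6.0896951715

6.089695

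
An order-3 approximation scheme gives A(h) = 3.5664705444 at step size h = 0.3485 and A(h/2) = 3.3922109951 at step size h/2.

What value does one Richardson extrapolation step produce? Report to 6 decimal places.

r = 3, so 2^r = 8.
Difference of the inputs: 3.3922109951 − 3.5664705444 = -0.1742595493
Correction (A(h/2) − A(h))/(8 − 1) = (-0.1742595493)/7 = -0.0248942213
R = 3.3922109951 − 0.0248942213 = 3.3673167738
Correction |R − A(h/2)| = 2.489e-02; gap |A(h/2) − A(h)| = 1.743e-01.

3.367317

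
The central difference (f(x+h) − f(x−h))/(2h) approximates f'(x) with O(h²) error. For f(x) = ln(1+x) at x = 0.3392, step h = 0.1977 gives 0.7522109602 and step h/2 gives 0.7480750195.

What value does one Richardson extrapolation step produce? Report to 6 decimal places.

0.746696

With r = 2 the leading error scales as h^2, so the weight is 2^2 = 4.
2^2·A(h/2) = 2.9923000780; minus A(h) gives 2.2400891178.
Divide by 2^2 − 1 = 3.
2.2400891178 ÷ 3 = 0.7466963726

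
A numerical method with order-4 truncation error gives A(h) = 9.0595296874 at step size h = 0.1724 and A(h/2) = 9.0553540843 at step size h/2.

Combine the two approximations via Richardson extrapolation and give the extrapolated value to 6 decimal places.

Error is O(h^4); halving h shrinks it by 2^4 = 16.
2^4 × A(h/2) = 144.8856653488; minus A(h) gives 135.8261356614.
Extrapolated: 135.8261356614 / 15 = 9.0550757108

9.055076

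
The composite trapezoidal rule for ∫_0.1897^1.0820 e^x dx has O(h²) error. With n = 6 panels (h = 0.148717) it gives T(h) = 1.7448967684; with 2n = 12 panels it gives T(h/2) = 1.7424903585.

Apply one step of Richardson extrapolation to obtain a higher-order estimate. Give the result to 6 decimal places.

Method order is 2; weight 2^2 = 4.
Top: 4(1.7424903585) − (1.7448967684) = 5.2250646656
Divide by 2^2 − 1 = 3.
5.2250646656 ÷ 3 = 1.7416882219
Correction |R − A(h/2)| = 8.021e-04; gap |A(h/2) − A(h)| = 2.406e-03.

1.741688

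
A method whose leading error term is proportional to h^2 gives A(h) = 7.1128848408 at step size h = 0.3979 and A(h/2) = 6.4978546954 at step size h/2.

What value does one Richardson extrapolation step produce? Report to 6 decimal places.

6.292845

Method order is 2; weight 2^2 = 4.
Top: 4(6.4978546954) − (7.1128848408) = 18.8785339408
Denominator 4 − 1 = 3.
R = 18.8785339408/3 = 6.2928446469
Shift from A(h/2): −0.2050100485.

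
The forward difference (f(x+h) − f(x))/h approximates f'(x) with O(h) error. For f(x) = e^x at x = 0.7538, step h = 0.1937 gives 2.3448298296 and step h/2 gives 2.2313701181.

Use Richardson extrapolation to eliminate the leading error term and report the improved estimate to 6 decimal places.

2.117910

r = 1: numerator weight 2, denominator 1.
2·2.2313701181 − 2.3448298296 = 2.1179104066
Extrapolated: 2.1179104066 / 1 = 2.1179104066
Shift from A(h/2): −0.1134597115.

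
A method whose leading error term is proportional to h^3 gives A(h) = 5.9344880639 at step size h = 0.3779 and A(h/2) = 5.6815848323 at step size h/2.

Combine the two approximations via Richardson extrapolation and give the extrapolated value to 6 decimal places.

Order 3 gives 2^r = 8 and 2^r − 1 = 7.
8·5.6815848323 = 45.4526786584; subtract 5.9344880639 → 39.5181905945
(8·5.6815848323 − 5.9344880639)/(8 − 1) = 5.6454557992

5.645456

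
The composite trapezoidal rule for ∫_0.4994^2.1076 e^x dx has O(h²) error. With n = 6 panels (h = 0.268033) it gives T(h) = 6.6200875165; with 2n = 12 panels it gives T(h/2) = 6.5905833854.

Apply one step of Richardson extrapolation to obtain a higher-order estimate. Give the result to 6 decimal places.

Error is O(h^2); halving h shrinks it by 2^2 = 4.
4*6.5905833854 = 26.3623335416; subtract 6.6200875165 → 19.7422460251
Denominator 4 − 1 = 3.
So the Richardson estimate is 6.5807486750.
Gap between inputs: 2.950e-02; correction applied: −0.0098347104.

6.580749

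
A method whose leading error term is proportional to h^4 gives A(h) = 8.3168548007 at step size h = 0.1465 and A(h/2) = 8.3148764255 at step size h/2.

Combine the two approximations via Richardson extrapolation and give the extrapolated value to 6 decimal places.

Error is O(h^4); halving h shrinks it by 2^4 = 16.
Weighted: 133.0380228080 − 8.3168548007 = 124.7211680073
Divide by 2^4 − 1 = 15.
Extrapolated: 124.7211680073 / 15 = 8.3147445338
Shift from A(h/2): −0.0001318917.

8.314745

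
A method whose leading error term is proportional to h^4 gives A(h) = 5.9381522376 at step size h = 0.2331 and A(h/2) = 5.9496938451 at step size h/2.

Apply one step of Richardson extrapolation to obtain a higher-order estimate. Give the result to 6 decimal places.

5.950463

r = 4: numerator weight 16, denominator 15.
Numerator 16*A(h/2) − A(h) = 16*5.9496938451 − 5.9381522376 = 89.2569492840
Divide by 2^4 − 1 = 15.
Extrapolated: 89.2569492840 / 15 = 5.9504632856
Shift from A(h/2): +0.0007694405.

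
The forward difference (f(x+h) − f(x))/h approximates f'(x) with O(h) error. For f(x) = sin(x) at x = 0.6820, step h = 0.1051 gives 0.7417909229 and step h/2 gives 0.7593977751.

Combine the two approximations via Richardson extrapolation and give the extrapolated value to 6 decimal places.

0.777005

r = 1, so 2^r = 2.
Numerator 2×A(h/2) − A(h) = 2×0.7593977751 − 0.7417909229 = 0.7770046273
Denominator 2 − 1 = 1.
So the Richardson estimate is 0.7770046273.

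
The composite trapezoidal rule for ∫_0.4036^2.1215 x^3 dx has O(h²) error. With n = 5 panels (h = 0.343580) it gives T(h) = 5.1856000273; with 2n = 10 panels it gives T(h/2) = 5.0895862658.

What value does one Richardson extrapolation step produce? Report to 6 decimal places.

5.057582

r = 2: numerator weight 4, denominator 3.
A(h/2) − A(h) = 5.0895862658 − 5.1856000273 = -0.0960137615
Divide by 2^2 − 1 = 3: (-0.0960137615)/3 = -0.0320045872
R = 5.0895862658 − 0.0320045872 = 5.0575816786
Shift from A(h/2): −0.0320045872.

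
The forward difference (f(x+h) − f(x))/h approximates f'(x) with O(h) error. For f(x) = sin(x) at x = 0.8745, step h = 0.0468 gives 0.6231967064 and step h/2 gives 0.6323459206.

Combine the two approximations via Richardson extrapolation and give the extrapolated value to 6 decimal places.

0.641495

With r = 1 the leading error scales as h^1, so the weight is 2^1 = 2.
Numerator 2 × A(h/2) − A(h) = 2 × 0.6323459206 − 0.6231967064 = 0.6414951348
0.6414951348 ÷ 1 = 0.6414951348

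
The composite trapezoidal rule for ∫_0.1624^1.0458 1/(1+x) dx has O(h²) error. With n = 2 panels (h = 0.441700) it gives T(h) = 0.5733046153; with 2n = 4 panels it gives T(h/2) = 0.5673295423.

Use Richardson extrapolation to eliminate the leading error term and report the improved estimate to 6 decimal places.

Error is O(h^2); halving h shrinks it by 2^2 = 4.
Numerator 4 × A(h/2) − A(h) = 4 × 0.5673295423 − 0.5733046153 = 1.6960135539
Denominator 4 − 1 = 3.
(4 × 0.5673295423 − 0.5733046153)/(4 − 1) = 0.5653378513
Shift from A(h/2): −0.0019916910.

0.565338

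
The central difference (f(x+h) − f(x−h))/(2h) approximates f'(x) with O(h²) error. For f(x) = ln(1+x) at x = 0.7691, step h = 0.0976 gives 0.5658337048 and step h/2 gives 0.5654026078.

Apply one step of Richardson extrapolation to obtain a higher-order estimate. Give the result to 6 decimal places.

0.565259

Leading term ∝ h^2; use weight 4 = 2^2.
Top: 4(0.5654026078) − (0.5658337048) = 1.6957767264
Denominator 4 − 1 = 3.
Extrapolated: 1.6957767264 / 3 = 0.5652589088
Correction |R − A(h/2)| = 1.437e-04; gap |A(h/2) − A(h)| = 4.311e-04.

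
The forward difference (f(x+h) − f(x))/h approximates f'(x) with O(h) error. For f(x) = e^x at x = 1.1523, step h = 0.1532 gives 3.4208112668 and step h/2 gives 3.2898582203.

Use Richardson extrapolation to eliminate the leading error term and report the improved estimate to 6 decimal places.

Leading term ∝ h^1; use weight 2 = 2^1.
A(h/2) − A(h) = 3.2898582203 − 3.4208112668 = -0.1309530465
Correction (A(h/2) − A(h))/(2 − 1) = (-0.1309530465)/1 = -0.1309530465
R = A(h/2) + (A(h/2) − A(h))/1 = 3.2898582203 − 0.1309530465 = 3.1589051738
Correction |R − A(h/2)| = 1.310e-01; gap |A(h/2) − A(h)| = 1.310e-01.

3.158905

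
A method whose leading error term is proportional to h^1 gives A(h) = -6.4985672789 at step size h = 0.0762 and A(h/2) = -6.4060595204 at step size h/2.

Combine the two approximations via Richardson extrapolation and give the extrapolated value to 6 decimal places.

-6.313552

With r = 1 the leading error scales as h^1, so the weight is 2^1 = 2.
A(h/2) − A(h) = -6.4060595204 − (-6.4985672789) = 0.0925077585
Correction (A(h/2) − A(h))/(2 − 1) = 0.0925077585/1 = 0.0925077585
R = -6.4060595204 + 0.0925077585 = -6.3135517619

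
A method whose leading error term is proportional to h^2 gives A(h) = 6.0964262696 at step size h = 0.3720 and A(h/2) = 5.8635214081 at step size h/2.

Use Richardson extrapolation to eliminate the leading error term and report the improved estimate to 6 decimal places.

With r = 2 the leading error scales as h^2, so the weight is 2^2 = 4.
Numerator 4 × A(h/2) − A(h) = 4 × 5.8635214081 − 6.0964262696 = 17.3576593628
Denominator 4 − 1 = 3.
Result: 5.7858864543
Shift from A(h/2): −0.0776349538.

5.785886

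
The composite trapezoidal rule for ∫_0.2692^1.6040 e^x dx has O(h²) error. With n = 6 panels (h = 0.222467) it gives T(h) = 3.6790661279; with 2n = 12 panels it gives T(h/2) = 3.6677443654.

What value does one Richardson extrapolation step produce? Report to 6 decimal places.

3.663970

Order 2 gives 2^r = 4 and 2^r − 1 = 3.
4 × 3.6677443654 − 3.6790661279 = 10.9919113337
Extrapolated: 10.9919113337 / 3 = 3.6639704446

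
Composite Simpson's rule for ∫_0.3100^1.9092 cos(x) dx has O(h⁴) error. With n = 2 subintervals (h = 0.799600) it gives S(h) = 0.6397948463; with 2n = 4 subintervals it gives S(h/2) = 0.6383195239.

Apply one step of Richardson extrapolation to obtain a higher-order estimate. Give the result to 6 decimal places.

The method has order 4: 2^4 = 16.
Difference of the inputs: 0.6383195239 − 0.6397948463 = -0.0014753224
Correction (A(h/2) − A(h))/(16 − 1) = (-0.0014753224)/15 = -0.0000983548
R = 0.6383195239 − 0.0000983548 = 0.6382211691

0.638221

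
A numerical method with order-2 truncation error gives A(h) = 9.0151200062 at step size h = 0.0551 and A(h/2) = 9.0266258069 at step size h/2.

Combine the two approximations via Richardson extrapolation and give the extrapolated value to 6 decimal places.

9.030461

Error is O(h^2); halving h shrinks it by 2^2 = 4.
Numerator 4 × A(h/2) − A(h) = 4 × 9.0266258069 − 9.0151200062 = 27.0913832214
Extrapolated: 27.0913832214 / 3 = 9.0304610738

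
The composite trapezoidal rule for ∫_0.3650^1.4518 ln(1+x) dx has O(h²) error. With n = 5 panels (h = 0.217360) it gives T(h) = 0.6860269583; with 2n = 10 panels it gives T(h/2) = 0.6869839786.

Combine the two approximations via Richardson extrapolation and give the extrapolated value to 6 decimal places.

With r = 2 the leading error scales as h^2, so the weight is 2^2 = 4.
Weighted: 2.7479359144 − 0.6860269583 = 2.0619089561
(4·0.6869839786 − 0.6860269583)/(4 − 1) = 0.6873029854

0.687303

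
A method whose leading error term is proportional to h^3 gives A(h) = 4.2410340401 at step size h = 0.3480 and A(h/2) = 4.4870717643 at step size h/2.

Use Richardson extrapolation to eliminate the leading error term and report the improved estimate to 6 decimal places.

4.522220

With r = 3 the leading error scales as h^3, so the weight is 2^3 = 8.
Top: 8(4.4870717643) − (4.2410340401) = 31.6555400743
Denominator 8 − 1 = 7.
(8·4.4870717643 − 4.2410340401)/(8 − 1) = 4.5222200106
Shift from A(h/2): +0.0351482463.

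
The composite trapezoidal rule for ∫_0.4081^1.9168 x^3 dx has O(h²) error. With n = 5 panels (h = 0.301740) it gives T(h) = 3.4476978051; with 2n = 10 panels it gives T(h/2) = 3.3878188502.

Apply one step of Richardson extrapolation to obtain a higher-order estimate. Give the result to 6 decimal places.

Error is O(h^2); halving h shrinks it by 2^2 = 4.
Weighted: 13.5512754008 − 3.4476978051 = 10.1035775957
Denominator 4 − 1 = 3.
10.1035775957 ÷ 3 = 3.3678591986

3.367859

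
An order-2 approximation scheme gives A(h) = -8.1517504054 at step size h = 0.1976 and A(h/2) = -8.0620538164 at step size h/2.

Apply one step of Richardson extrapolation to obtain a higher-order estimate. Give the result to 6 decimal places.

-8.032155

The method has order 2: 2^2 = 4.
A(h/2) − A(h) = -8.0620538164 − (-8.1517504054) = 0.0896965890
Correction (A(h/2) − A(h))/(4 − 1) = 0.0896965890/3 = 0.0298988630
R = -8.0620538164 + 0.0298988630 = -8.0321549534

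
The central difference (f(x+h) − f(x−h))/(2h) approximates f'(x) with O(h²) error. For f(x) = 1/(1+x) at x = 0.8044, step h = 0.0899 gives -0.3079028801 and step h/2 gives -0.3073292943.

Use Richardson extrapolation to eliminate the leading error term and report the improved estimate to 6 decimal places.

Error is O(h^2); halving h shrinks it by 2^2 = 4.
Weighted: (-1.2293171772) − (-0.3079028801) = -0.9214142971
Divide by 2^2 − 1 = 3.
So the Richardson estimate is -0.3071380990.
Shift from A(h/2): +0.0001911953.

-0.307138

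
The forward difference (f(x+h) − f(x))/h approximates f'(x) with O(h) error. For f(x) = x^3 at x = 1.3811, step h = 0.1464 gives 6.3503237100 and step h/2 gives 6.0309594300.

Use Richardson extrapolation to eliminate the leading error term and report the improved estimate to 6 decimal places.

Method order is 1; weight 2^1 = 2.
2×6.0309594300 − 6.3503237100 = 5.7115951500
5.7115951500 ÷ 1 = 5.7115951500
Gap between inputs: 3.194e-01; correction applied: −0.3193642800.

5.711595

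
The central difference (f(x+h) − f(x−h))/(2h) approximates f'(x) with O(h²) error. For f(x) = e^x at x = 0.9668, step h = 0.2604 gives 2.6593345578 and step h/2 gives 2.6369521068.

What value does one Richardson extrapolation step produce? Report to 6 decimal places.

2.629491

r = 2, so 2^r = 4.
A(h/2) − A(h) = 2.6369521068 − 2.6593345578 = -0.0223824510
Divide by 2^2 − 1 = 3: (-0.0223824510)/3 = -0.0074608170
R = 2.6369521068 − 0.0074608170 = 2.6294912898
Correction |R − A(h/2)| = 7.461e-03; gap |A(h/2) − A(h)| = 2.238e-02.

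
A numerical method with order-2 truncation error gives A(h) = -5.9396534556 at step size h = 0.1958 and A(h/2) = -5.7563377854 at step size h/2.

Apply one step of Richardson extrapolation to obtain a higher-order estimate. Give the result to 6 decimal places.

-5.695233

With r = 2 the leading error scales as h^2, so the weight is 2^2 = 4.
4×(-5.7563377854) = -23.0253511416; subtract (-5.9396534556) → -17.0856976860
R = (-17.0856976860)/3 = -5.6952325620
Correction |R − A(h/2)| = 6.111e-02; gap |A(h/2) − A(h)| = 1.833e-01.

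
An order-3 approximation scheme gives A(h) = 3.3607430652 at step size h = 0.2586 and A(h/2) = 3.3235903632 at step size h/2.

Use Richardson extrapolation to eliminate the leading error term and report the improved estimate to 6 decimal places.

r = 3: numerator weight 8, denominator 7.
8 × 3.3235903632 = 26.5887229056; 26.5887229056 − 3.3607430652 = 23.2279798404
Denominator 8 − 1 = 7.
(8 × 3.3235903632 − 3.3607430652)/(8 − 1) = 3.3182828343
Shift from A(h/2): −0.0053075289.

3.318283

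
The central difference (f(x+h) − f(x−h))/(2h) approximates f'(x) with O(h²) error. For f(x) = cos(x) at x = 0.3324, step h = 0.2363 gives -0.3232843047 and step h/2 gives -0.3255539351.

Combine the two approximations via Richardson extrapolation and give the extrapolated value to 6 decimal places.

-0.326310

With r = 2 the leading error scales as h^2, so the weight is 2^2 = 4.
4·(-0.3255539351) = -1.3022157404; (-1.3022157404) − (-0.3232843047) = -0.9789314357
Extrapolated: (-0.9789314357) / 3 = -0.3263104786
Shift from A(h/2): −0.0007565435.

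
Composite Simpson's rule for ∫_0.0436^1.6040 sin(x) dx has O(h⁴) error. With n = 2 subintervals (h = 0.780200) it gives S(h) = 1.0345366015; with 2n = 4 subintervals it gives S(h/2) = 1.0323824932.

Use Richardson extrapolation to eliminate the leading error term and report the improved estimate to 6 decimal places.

1.032239

r = 4: numerator weight 16, denominator 15.
2^4 × A(h/2) = 16.5181198912; minus A(h) gives 15.4835832897.
R = 15.4835832897/15 = 1.0322388860
Gap between inputs: 2.154e-03; correction applied: −0.0001436072.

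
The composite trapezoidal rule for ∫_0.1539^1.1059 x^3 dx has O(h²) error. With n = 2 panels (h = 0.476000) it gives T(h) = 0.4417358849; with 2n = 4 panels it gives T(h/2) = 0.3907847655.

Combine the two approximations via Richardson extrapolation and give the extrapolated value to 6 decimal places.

0.373801

Leading term ∝ h^2; use weight 4 = 2^2.
Top: 4(0.3907847655) − (0.4417358849) = 1.1214031771
1.1214031771 ÷ 3 = 0.3738010590
Shift from A(h/2): −0.0169837065.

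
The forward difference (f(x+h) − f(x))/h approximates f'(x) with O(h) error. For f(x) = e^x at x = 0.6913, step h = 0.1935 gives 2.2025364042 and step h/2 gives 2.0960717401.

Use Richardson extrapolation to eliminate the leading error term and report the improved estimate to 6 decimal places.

1.989607

Order 1 gives 2^r = 2 and 2^r − 1 = 1.
2·2.0960717401 = 4.1921434802; 4.1921434802 − 2.2025364042 = 1.9896070760
Extrapolated: 1.9896070760 / 1 = 1.9896070760
Gap between inputs: 1.065e-01; correction applied: −0.1064646641.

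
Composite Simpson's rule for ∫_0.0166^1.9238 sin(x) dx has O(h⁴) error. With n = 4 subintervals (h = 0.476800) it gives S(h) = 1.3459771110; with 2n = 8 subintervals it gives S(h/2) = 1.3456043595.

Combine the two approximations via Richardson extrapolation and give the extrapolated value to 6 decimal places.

1.345580

With r = 4 the leading error scales as h^4, so the weight is 2^4 = 16.
Numerator 16 × A(h/2) − A(h) = 16 × 1.3456043595 − 1.3459771110 = 20.1836926410
20.1836926410 ÷ 15 = 1.3455795094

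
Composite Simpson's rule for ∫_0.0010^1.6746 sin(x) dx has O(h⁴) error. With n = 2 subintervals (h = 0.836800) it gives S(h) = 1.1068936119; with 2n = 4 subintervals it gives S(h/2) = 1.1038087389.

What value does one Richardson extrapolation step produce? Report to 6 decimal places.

1.103603

Order 4 gives 2^r = 16 and 2^r − 1 = 15.
Top: 16(1.1038087389) − (1.1068936119) = 16.5540462105
Denominator 16 − 1 = 15.
16.5540462105 ÷ 15 = 1.1036030807
Shift from A(h/2): −0.0002056582.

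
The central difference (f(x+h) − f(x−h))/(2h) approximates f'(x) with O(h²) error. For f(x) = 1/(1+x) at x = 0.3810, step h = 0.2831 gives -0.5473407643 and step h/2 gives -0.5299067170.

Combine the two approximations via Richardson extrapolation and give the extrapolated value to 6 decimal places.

Order 2 gives 2^r = 4 and 2^r − 1 = 3.
Weighted: (-2.1196268680) − (-0.5473407643) = -1.5722861037
Denominator 4 − 1 = 3.
(4·(-0.5299067170) − (-0.5473407643))/(4 − 1) = -0.5240953679

-0.524095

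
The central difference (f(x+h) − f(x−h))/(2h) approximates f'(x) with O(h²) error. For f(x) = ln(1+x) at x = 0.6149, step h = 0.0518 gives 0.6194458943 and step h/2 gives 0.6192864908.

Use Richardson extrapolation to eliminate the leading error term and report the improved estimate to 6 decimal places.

Leading term ∝ h^2; use weight 4 = 2^2.
2^2·A(h/2) = 2.4771459632; minus A(h) gives 1.8577000689.
Denominator 4 − 1 = 3.
1.8577000689 ÷ 3 = 0.6192333563

0.619233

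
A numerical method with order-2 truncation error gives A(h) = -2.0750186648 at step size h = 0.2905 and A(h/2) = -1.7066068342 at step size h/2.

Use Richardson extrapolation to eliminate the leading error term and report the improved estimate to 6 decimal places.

-1.583803

Error is O(h^2); halving h shrinks it by 2^2 = 4.
2^2 × A(h/2) = -6.8264273368; minus A(h) gives -4.7514086720.
(-4.7514086720) ÷ 3 = -1.5838028907
Gap between inputs: 3.684e-01; correction applied: +0.1228039435.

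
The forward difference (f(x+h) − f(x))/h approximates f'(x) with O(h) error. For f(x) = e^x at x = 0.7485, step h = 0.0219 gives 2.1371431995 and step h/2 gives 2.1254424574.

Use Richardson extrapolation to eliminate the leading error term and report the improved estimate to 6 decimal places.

Leading term ∝ h^1; use weight 2 = 2^1.
2 × 2.1254424574 = 4.2508849148; 4.2508849148 − 2.1371431995 = 2.1137417153
Denominator 2 − 1 = 1.
Extrapolated: 2.1137417153 / 1 = 2.1137417153

2.113742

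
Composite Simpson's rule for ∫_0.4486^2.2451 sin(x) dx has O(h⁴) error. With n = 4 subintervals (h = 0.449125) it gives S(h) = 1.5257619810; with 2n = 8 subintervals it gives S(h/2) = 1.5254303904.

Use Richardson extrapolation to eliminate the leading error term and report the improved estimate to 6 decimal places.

1.525408

With r = 4 the leading error scales as h^4, so the weight is 2^4 = 16.
Numerator 16·A(h/2) − A(h) = 16·1.5254303904 − 1.5257619810 = 22.8811242654
Divide by 2^4 − 1 = 15.
(16·1.5254303904 − 1.5257619810)/(16 − 1) = 1.5254082844
Gap between inputs: 3.316e-04; correction applied: −0.0000221060.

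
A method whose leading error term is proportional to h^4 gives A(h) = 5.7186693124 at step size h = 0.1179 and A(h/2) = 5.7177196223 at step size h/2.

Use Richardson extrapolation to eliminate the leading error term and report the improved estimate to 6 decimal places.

Error is O(h^4); halving h shrinks it by 2^4 = 16.
Numerator 16 × A(h/2) − A(h) = 16 × 5.7177196223 − 5.7186693124 = 85.7648446444
85.7648446444 ÷ 15 = 5.7176563096

5.717656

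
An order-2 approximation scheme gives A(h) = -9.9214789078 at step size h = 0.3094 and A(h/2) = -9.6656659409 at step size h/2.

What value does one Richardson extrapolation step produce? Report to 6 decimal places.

-9.580395

r = 2: numerator weight 4, denominator 3.
A(h/2) − A(h) = -9.6656659409 − (-9.9214789078) = 0.2558129669
Correction (A(h/2) − A(h))/(4 − 1) = 0.2558129669/3 = 0.0852709890
R = A(h/2) + (A(h/2) − A(h))/3 = -9.6656659409 + 0.0852709890 = -9.5803949519
Gap between inputs: 2.558e-01; correction applied: +0.0852709890.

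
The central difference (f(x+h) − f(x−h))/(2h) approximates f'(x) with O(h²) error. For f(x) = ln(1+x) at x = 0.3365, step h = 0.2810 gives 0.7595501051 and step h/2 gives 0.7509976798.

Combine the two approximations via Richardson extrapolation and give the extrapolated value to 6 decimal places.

0.748147

Method order is 2; weight 2^2 = 4.
Weighted: 3.0039907192 − 0.7595501051 = 2.2444406141
Denominator 4 − 1 = 3.
So the Richardson estimate is 0.7481468714.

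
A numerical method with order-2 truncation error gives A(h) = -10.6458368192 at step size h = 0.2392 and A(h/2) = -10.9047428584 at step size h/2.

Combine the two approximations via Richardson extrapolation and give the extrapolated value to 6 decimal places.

r = 2: numerator weight 4, denominator 3.
Top: 4(-10.9047428584) − (-10.6458368192) = -32.9731346144
(4×(-10.9047428584) − (-10.6458368192))/(4 − 1) = -10.9910448715
Gap between inputs: 2.589e-01; correction applied: −0.0863020131.

-10.991045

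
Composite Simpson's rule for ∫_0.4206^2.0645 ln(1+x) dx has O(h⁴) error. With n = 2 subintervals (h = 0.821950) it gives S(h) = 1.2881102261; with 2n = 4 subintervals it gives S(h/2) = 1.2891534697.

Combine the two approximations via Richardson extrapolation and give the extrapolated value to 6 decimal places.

1.289223

Leading term ∝ h^4; use weight 16 = 2^4.
16*1.2891534697 − 1.2881102261 = 19.3383452891
Denominator 16 − 1 = 15.
So the Richardson estimate is 1.2892230193.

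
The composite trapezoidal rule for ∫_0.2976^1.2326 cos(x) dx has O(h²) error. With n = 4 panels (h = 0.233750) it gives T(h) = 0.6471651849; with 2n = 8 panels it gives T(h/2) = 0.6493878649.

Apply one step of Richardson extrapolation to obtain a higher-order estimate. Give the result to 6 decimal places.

The method has order 2: 2^2 = 4.
2^2 × A(h/2) = 2.5975514596; minus A(h) gives 1.9503862747.
Extrapolated: 1.9503862747 / 3 = 0.6501287582
Correction |R − A(h/2)| = 7.409e-04; gap |A(h/2) − A(h)| = 2.223e-03.

0.650129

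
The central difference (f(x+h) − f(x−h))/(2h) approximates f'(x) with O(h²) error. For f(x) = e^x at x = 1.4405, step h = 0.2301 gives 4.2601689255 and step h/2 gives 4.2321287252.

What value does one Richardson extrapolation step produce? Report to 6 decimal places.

4.222782

Order 2 gives 2^r = 4 and 2^r − 1 = 3.
Top: 4(4.2321287252) − (4.2601689255) = 12.6683459753
Denominator 4 − 1 = 3.
R = 12.6683459753/3 = 4.2227819918
Shift from A(h/2): −0.0093467334.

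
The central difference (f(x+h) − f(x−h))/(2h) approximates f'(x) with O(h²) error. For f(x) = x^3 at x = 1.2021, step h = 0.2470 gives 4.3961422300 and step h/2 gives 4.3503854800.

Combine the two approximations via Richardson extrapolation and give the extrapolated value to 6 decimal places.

4.335133

r = 2: numerator weight 4, denominator 3.
Top: 4(4.3503854800) − (4.3961422300) = 13.0053996900
(4*4.3503854800 − 4.3961422300)/(4 − 1) = 4.3351332300
Gap between inputs: 4.576e-02; correction applied: −0.0152522500.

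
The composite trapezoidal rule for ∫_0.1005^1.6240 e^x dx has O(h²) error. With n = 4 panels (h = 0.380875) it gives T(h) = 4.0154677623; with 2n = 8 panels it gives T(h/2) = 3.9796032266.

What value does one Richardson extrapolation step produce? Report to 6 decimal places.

Order 2 gives 2^r = 4 and 2^r − 1 = 3.
Top: 4(3.9796032266) − (4.0154677623) = 11.9029451441
(4 × 3.9796032266 − 4.0154677623)/(4 − 1) = 3.9676483814
Gap between inputs: 3.586e-02; correction applied: −0.0119548452.

3.967648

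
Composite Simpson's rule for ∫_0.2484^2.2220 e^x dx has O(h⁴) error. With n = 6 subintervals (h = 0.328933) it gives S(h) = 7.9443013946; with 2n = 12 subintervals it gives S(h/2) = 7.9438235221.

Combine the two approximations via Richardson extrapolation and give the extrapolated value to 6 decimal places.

r = 4: numerator weight 16, denominator 15.
Top: 16(7.9438235221) − (7.9443013946) = 119.1568749590
Divide by 2^4 − 1 = 15.
119.1568749590 ÷ 15 = 7.9437916639
Shift from A(h/2): −0.0000318582.

7.943792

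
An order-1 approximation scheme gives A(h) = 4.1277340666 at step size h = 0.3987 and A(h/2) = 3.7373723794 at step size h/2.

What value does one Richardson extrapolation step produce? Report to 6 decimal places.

Error is O(h^1); halving h shrinks it by 2^1 = 2.
2*3.7373723794 − 4.1277340666 = 3.3470106922
Divide by 2^1 − 1 = 1.
Result: 3.3470106922
Correction |R − A(h/2)| = 3.904e-01; gap |A(h/2) − A(h)| = 3.904e-01.

3.347011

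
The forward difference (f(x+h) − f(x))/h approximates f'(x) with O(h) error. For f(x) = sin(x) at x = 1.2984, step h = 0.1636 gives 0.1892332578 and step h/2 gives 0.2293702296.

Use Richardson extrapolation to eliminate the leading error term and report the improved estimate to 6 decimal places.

0.269507

Leading term ∝ h^1; use weight 2 = 2^1.
Difference of the inputs: 0.2293702296 − 0.1892332578 = 0.0401369718
Divide by 2^1 − 1 = 1: 0.0401369718/1 = 0.0401369718
R = A(h/2) + (A(h/2) − A(h))/1 = 0.2293702296 + 0.0401369718 = 0.2695072014
Correction |R − A(h/2)| = 4.014e-02; gap |A(h/2) − A(h)| = 4.014e-02.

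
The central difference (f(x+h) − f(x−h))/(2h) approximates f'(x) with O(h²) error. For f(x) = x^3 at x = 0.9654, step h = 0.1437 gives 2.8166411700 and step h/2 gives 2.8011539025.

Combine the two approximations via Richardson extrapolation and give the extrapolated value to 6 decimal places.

2.795991

r = 2: numerator weight 4, denominator 3.
4 × 2.8011539025 − 2.8166411700 = 8.3879744400
R = 8.3879744400/3 = 2.7959914800
Correction |R − A(h/2)| = 5.162e-03; gap |A(h/2) − A(h)| = 1.549e-02.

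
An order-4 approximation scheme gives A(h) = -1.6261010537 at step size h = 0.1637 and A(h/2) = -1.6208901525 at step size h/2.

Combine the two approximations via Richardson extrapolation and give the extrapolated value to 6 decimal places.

Method order is 4; weight 2^4 = 16.
2^4*A(h/2) = -25.9342424400; minus A(h) gives -24.3081413863.
Divide by 2^4 − 1 = 15.
(16*(-1.6208901525) − (-1.6261010537))/(16 − 1) = -1.6205427591

-1.620543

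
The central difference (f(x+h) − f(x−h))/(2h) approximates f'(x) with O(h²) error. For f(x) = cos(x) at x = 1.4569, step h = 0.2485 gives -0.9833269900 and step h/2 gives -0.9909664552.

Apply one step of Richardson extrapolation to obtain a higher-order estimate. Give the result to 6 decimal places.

-0.993513

r = 2: numerator weight 4, denominator 3.
Top: 4(-0.9909664552) − (-0.9833269900) = -2.9805388308
Divide by 2^2 − 1 = 3.
Extrapolated: (-2.9805388308) / 3 = -0.9935129436
Shift from A(h/2): −0.0025464884.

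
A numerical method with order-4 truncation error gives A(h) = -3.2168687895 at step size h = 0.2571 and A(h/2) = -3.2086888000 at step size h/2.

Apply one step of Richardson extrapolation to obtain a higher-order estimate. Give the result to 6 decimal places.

The method has order 4: 2^4 = 16.
A(h/2) − A(h) = -3.2086888000 − (-3.2168687895) = 0.0081799895
Divide by 2^4 − 1 = 15: 0.0081799895/15 = 0.0005453326
R = -3.2086888000 + 0.0005453326 = -3.2081434674
Shift from A(h/2): +0.0005453326.

-3.208143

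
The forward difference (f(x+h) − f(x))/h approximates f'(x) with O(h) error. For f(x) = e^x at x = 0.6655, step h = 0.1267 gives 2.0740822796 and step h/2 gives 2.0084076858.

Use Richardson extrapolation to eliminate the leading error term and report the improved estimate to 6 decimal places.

r = 1: numerator weight 2, denominator 1.
2^1*A(h/2) = 4.0168153716; minus A(h) gives 1.9427330920.
Denominator 2 − 1 = 1.
Result: 1.9427330920

1.942733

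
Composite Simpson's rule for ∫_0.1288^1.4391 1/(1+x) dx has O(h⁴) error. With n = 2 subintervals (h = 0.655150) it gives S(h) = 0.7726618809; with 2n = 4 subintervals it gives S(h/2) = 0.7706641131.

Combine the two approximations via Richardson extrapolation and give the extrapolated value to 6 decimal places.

The method has order 4: 2^4 = 16.
16*0.7706641131 − 0.7726618809 = 11.5579639287
Denominator 16 − 1 = 15.
11.5579639287 ÷ 15 = 0.7705309286

0.770531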